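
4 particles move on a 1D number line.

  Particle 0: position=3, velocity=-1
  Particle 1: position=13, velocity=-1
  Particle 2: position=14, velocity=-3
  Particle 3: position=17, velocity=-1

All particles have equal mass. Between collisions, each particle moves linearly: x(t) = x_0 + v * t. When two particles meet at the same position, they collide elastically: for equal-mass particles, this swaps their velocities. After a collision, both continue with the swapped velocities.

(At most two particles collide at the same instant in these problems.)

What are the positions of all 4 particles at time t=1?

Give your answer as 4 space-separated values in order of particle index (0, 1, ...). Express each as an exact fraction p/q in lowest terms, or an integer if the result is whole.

Answer: 2 11 12 16

Derivation:
Collision at t=1/2: particles 1 and 2 swap velocities; positions: p0=5/2 p1=25/2 p2=25/2 p3=33/2; velocities now: v0=-1 v1=-3 v2=-1 v3=-1
Advance to t=1 (no further collisions before then); velocities: v0=-1 v1=-3 v2=-1 v3=-1; positions = 2 11 12 16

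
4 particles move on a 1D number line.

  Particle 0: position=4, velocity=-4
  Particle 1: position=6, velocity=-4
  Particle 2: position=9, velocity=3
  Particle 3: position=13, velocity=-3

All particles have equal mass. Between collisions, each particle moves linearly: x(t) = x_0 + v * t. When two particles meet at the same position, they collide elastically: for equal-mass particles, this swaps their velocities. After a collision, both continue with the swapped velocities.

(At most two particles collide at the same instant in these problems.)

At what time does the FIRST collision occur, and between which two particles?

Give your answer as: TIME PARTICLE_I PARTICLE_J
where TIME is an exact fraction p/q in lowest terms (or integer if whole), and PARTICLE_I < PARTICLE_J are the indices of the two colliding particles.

Pair (0,1): pos 4,6 vel -4,-4 -> not approaching (rel speed 0 <= 0)
Pair (1,2): pos 6,9 vel -4,3 -> not approaching (rel speed -7 <= 0)
Pair (2,3): pos 9,13 vel 3,-3 -> gap=4, closing at 6/unit, collide at t=2/3
Earliest collision: t=2/3 between 2 and 3

Answer: 2/3 2 3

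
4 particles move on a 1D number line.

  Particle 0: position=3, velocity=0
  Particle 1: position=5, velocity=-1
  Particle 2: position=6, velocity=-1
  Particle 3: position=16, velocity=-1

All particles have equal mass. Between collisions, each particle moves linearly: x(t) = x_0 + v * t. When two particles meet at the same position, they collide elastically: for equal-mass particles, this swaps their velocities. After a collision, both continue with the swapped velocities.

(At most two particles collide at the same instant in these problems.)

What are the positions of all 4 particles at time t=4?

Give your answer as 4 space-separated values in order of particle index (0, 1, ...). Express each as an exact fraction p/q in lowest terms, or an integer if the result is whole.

Collision at t=2: particles 0 and 1 swap velocities; positions: p0=3 p1=3 p2=4 p3=14; velocities now: v0=-1 v1=0 v2=-1 v3=-1
Collision at t=3: particles 1 and 2 swap velocities; positions: p0=2 p1=3 p2=3 p3=13; velocities now: v0=-1 v1=-1 v2=0 v3=-1
Advance to t=4 (no further collisions before then); velocities: v0=-1 v1=-1 v2=0 v3=-1; positions = 1 2 3 12

Answer: 1 2 3 12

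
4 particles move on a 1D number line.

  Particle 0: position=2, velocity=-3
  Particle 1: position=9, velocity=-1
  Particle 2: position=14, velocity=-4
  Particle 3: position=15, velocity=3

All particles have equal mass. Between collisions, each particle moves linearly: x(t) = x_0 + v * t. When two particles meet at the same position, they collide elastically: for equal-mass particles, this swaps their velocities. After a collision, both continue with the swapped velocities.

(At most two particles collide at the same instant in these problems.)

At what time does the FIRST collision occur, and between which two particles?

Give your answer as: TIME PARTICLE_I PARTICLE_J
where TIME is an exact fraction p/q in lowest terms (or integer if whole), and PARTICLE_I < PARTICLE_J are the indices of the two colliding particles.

Pair (0,1): pos 2,9 vel -3,-1 -> not approaching (rel speed -2 <= 0)
Pair (1,2): pos 9,14 vel -1,-4 -> gap=5, closing at 3/unit, collide at t=5/3
Pair (2,3): pos 14,15 vel -4,3 -> not approaching (rel speed -7 <= 0)
Earliest collision: t=5/3 between 1 and 2

Answer: 5/3 1 2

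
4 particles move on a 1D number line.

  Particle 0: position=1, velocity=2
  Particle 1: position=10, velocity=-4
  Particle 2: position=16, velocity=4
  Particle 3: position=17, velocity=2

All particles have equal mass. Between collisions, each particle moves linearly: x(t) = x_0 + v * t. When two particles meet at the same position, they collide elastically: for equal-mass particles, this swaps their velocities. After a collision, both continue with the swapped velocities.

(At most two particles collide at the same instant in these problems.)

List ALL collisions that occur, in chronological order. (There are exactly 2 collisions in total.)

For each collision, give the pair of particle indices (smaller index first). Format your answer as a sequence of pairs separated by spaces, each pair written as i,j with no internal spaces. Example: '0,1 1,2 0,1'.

Answer: 2,3 0,1

Derivation:
Collision at t=1/2: particles 2 and 3 swap velocities; positions: p0=2 p1=8 p2=18 p3=18; velocities now: v0=2 v1=-4 v2=2 v3=4
Collision at t=3/2: particles 0 and 1 swap velocities; positions: p0=4 p1=4 p2=20 p3=22; velocities now: v0=-4 v1=2 v2=2 v3=4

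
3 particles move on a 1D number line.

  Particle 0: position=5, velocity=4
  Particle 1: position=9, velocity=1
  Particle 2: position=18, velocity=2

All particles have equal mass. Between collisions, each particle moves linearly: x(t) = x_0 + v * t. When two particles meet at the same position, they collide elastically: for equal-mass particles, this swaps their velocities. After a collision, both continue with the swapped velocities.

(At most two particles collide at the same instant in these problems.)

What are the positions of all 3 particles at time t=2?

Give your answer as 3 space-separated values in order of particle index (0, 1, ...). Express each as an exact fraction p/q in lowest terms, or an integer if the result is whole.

Answer: 11 13 22

Derivation:
Collision at t=4/3: particles 0 and 1 swap velocities; positions: p0=31/3 p1=31/3 p2=62/3; velocities now: v0=1 v1=4 v2=2
Advance to t=2 (no further collisions before then); velocities: v0=1 v1=4 v2=2; positions = 11 13 22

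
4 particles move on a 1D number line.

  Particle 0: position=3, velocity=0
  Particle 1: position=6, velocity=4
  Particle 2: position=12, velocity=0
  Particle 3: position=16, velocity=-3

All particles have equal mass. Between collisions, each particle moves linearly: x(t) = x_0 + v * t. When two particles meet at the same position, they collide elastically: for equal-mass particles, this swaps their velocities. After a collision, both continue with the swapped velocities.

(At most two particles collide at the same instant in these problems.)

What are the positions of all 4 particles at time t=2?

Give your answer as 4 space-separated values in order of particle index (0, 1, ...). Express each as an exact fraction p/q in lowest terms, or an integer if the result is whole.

Collision at t=4/3: particles 2 and 3 swap velocities; positions: p0=3 p1=34/3 p2=12 p3=12; velocities now: v0=0 v1=4 v2=-3 v3=0
Collision at t=10/7: particles 1 and 2 swap velocities; positions: p0=3 p1=82/7 p2=82/7 p3=12; velocities now: v0=0 v1=-3 v2=4 v3=0
Collision at t=3/2: particles 2 and 3 swap velocities; positions: p0=3 p1=23/2 p2=12 p3=12; velocities now: v0=0 v1=-3 v2=0 v3=4
Advance to t=2 (no further collisions before then); velocities: v0=0 v1=-3 v2=0 v3=4; positions = 3 10 12 14

Answer: 3 10 12 14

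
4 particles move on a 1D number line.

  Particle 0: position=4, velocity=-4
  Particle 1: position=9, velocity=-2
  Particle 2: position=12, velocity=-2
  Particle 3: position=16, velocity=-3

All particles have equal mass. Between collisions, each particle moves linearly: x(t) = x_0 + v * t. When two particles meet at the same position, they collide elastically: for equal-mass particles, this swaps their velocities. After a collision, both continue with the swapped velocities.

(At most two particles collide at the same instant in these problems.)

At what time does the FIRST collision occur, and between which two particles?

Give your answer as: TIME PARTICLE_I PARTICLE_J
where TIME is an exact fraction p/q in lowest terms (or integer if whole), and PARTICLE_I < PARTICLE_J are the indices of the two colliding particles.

Answer: 4 2 3

Derivation:
Pair (0,1): pos 4,9 vel -4,-2 -> not approaching (rel speed -2 <= 0)
Pair (1,2): pos 9,12 vel -2,-2 -> not approaching (rel speed 0 <= 0)
Pair (2,3): pos 12,16 vel -2,-3 -> gap=4, closing at 1/unit, collide at t=4
Earliest collision: t=4 between 2 and 3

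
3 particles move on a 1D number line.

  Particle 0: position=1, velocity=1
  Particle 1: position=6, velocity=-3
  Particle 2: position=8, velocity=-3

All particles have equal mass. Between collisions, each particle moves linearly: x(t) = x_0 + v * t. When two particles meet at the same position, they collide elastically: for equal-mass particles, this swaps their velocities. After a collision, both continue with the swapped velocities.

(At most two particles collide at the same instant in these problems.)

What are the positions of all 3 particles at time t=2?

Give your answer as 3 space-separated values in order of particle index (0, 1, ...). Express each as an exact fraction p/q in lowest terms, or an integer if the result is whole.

Collision at t=5/4: particles 0 and 1 swap velocities; positions: p0=9/4 p1=9/4 p2=17/4; velocities now: v0=-3 v1=1 v2=-3
Collision at t=7/4: particles 1 and 2 swap velocities; positions: p0=3/4 p1=11/4 p2=11/4; velocities now: v0=-3 v1=-3 v2=1
Advance to t=2 (no further collisions before then); velocities: v0=-3 v1=-3 v2=1; positions = 0 2 3

Answer: 0 2 3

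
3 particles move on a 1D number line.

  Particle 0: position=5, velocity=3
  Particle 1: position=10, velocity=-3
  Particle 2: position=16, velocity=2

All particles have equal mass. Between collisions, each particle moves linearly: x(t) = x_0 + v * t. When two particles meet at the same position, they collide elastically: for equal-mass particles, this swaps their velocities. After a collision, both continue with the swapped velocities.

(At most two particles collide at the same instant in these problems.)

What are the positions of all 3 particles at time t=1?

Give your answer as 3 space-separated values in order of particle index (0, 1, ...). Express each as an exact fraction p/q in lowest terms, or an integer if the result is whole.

Collision at t=5/6: particles 0 and 1 swap velocities; positions: p0=15/2 p1=15/2 p2=53/3; velocities now: v0=-3 v1=3 v2=2
Advance to t=1 (no further collisions before then); velocities: v0=-3 v1=3 v2=2; positions = 7 8 18

Answer: 7 8 18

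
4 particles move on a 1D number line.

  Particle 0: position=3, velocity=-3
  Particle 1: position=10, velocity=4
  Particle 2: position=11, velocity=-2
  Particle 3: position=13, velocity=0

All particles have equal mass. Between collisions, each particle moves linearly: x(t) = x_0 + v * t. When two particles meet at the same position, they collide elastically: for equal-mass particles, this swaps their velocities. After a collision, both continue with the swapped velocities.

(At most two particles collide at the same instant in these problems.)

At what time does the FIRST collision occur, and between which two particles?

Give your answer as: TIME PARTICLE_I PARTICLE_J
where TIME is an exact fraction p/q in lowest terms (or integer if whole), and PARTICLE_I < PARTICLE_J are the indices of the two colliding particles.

Answer: 1/6 1 2

Derivation:
Pair (0,1): pos 3,10 vel -3,4 -> not approaching (rel speed -7 <= 0)
Pair (1,2): pos 10,11 vel 4,-2 -> gap=1, closing at 6/unit, collide at t=1/6
Pair (2,3): pos 11,13 vel -2,0 -> not approaching (rel speed -2 <= 0)
Earliest collision: t=1/6 between 1 and 2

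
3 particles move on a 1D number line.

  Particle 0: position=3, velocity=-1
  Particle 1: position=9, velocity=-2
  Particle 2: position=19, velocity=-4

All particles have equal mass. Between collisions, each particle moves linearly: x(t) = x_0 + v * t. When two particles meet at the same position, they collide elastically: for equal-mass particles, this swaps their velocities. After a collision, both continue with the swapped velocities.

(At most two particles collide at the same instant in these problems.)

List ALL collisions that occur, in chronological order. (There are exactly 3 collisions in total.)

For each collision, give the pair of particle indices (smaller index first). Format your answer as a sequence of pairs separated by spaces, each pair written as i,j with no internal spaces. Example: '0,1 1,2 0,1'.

Collision at t=5: particles 1 and 2 swap velocities; positions: p0=-2 p1=-1 p2=-1; velocities now: v0=-1 v1=-4 v2=-2
Collision at t=16/3: particles 0 and 1 swap velocities; positions: p0=-7/3 p1=-7/3 p2=-5/3; velocities now: v0=-4 v1=-1 v2=-2
Collision at t=6: particles 1 and 2 swap velocities; positions: p0=-5 p1=-3 p2=-3; velocities now: v0=-4 v1=-2 v2=-1

Answer: 1,2 0,1 1,2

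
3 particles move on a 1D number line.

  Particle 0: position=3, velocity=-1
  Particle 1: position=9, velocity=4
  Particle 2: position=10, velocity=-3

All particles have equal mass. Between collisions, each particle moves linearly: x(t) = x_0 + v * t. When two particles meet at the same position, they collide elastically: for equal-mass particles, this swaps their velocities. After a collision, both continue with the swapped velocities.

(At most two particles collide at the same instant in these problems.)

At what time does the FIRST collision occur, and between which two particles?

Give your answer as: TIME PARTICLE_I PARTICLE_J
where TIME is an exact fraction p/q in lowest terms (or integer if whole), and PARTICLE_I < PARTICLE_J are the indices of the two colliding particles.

Answer: 1/7 1 2

Derivation:
Pair (0,1): pos 3,9 vel -1,4 -> not approaching (rel speed -5 <= 0)
Pair (1,2): pos 9,10 vel 4,-3 -> gap=1, closing at 7/unit, collide at t=1/7
Earliest collision: t=1/7 between 1 and 2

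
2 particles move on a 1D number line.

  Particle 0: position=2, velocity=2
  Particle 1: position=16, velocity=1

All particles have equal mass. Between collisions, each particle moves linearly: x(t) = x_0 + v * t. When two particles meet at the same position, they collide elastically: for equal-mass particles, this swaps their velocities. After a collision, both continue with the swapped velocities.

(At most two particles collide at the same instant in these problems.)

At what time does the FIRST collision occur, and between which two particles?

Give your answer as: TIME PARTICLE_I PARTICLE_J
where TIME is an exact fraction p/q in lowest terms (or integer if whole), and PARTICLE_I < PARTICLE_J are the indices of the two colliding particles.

Pair (0,1): pos 2,16 vel 2,1 -> gap=14, closing at 1/unit, collide at t=14
Earliest collision: t=14 between 0 and 1

Answer: 14 0 1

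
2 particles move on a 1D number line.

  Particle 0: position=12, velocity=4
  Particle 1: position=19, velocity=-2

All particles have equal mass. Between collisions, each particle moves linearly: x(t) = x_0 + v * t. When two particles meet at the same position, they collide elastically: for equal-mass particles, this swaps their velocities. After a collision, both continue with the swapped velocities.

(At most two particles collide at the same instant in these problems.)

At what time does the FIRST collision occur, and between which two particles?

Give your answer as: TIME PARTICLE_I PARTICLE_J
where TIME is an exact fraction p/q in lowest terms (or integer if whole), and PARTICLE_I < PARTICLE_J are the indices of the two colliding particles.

Answer: 7/6 0 1

Derivation:
Pair (0,1): pos 12,19 vel 4,-2 -> gap=7, closing at 6/unit, collide at t=7/6
Earliest collision: t=7/6 between 0 and 1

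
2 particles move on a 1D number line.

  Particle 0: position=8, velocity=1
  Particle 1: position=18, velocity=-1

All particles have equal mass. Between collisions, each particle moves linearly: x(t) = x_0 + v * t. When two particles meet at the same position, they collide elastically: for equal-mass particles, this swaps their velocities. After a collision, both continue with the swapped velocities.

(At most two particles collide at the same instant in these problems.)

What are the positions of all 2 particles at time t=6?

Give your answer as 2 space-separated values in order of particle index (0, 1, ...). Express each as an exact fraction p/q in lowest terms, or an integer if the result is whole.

Collision at t=5: particles 0 and 1 swap velocities; positions: p0=13 p1=13; velocities now: v0=-1 v1=1
Advance to t=6 (no further collisions before then); velocities: v0=-1 v1=1; positions = 12 14

Answer: 12 14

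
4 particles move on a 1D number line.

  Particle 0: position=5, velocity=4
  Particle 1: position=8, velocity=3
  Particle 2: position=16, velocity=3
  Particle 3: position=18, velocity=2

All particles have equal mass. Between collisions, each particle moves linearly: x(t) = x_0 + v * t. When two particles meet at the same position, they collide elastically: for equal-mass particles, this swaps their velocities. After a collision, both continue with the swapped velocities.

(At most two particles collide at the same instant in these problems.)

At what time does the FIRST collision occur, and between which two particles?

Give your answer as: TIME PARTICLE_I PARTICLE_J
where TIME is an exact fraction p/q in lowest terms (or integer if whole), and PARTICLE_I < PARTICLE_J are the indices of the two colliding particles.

Pair (0,1): pos 5,8 vel 4,3 -> gap=3, closing at 1/unit, collide at t=3
Pair (1,2): pos 8,16 vel 3,3 -> not approaching (rel speed 0 <= 0)
Pair (2,3): pos 16,18 vel 3,2 -> gap=2, closing at 1/unit, collide at t=2
Earliest collision: t=2 between 2 and 3

Answer: 2 2 3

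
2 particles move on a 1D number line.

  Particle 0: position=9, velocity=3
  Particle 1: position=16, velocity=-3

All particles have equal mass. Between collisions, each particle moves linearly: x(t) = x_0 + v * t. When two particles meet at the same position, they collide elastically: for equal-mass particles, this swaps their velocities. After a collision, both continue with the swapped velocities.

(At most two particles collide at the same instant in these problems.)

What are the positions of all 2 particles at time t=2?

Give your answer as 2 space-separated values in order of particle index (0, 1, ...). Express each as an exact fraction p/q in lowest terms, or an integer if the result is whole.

Answer: 10 15

Derivation:
Collision at t=7/6: particles 0 and 1 swap velocities; positions: p0=25/2 p1=25/2; velocities now: v0=-3 v1=3
Advance to t=2 (no further collisions before then); velocities: v0=-3 v1=3; positions = 10 15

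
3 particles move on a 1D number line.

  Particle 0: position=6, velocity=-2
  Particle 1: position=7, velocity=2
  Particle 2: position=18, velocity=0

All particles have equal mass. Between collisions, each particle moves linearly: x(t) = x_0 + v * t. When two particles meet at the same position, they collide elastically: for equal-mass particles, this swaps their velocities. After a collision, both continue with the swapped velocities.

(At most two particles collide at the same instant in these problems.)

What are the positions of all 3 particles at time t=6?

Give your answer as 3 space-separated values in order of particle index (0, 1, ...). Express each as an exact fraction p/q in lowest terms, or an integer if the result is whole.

Answer: -6 18 19

Derivation:
Collision at t=11/2: particles 1 and 2 swap velocities; positions: p0=-5 p1=18 p2=18; velocities now: v0=-2 v1=0 v2=2
Advance to t=6 (no further collisions before then); velocities: v0=-2 v1=0 v2=2; positions = -6 18 19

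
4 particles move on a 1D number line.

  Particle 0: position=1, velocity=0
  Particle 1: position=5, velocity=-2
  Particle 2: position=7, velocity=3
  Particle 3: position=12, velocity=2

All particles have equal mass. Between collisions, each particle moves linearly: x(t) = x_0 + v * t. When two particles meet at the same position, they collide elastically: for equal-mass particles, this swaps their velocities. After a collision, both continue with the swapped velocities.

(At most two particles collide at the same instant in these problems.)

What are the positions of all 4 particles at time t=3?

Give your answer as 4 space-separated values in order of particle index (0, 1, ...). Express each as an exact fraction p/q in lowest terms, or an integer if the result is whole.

Answer: -1 1 16 18

Derivation:
Collision at t=2: particles 0 and 1 swap velocities; positions: p0=1 p1=1 p2=13 p3=16; velocities now: v0=-2 v1=0 v2=3 v3=2
Advance to t=3 (no further collisions before then); velocities: v0=-2 v1=0 v2=3 v3=2; positions = -1 1 16 18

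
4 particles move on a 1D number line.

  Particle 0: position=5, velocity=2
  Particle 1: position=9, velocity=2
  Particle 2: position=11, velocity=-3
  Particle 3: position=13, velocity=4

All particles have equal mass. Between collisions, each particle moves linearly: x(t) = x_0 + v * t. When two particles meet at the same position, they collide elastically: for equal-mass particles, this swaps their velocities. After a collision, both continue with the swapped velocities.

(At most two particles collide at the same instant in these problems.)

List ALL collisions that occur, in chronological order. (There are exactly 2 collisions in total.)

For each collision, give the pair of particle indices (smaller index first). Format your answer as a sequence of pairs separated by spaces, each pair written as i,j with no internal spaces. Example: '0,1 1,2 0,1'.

Collision at t=2/5: particles 1 and 2 swap velocities; positions: p0=29/5 p1=49/5 p2=49/5 p3=73/5; velocities now: v0=2 v1=-3 v2=2 v3=4
Collision at t=6/5: particles 0 and 1 swap velocities; positions: p0=37/5 p1=37/5 p2=57/5 p3=89/5; velocities now: v0=-3 v1=2 v2=2 v3=4

Answer: 1,2 0,1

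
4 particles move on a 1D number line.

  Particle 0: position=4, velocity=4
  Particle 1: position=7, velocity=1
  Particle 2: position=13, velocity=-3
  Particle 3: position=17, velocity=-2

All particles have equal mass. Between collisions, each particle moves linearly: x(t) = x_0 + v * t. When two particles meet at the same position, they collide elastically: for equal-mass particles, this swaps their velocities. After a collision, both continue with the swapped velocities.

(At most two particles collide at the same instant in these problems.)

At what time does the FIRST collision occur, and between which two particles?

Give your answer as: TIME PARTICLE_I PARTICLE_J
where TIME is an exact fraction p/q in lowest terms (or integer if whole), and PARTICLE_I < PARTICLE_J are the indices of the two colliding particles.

Answer: 1 0 1

Derivation:
Pair (0,1): pos 4,7 vel 4,1 -> gap=3, closing at 3/unit, collide at t=1
Pair (1,2): pos 7,13 vel 1,-3 -> gap=6, closing at 4/unit, collide at t=3/2
Pair (2,3): pos 13,17 vel -3,-2 -> not approaching (rel speed -1 <= 0)
Earliest collision: t=1 between 0 and 1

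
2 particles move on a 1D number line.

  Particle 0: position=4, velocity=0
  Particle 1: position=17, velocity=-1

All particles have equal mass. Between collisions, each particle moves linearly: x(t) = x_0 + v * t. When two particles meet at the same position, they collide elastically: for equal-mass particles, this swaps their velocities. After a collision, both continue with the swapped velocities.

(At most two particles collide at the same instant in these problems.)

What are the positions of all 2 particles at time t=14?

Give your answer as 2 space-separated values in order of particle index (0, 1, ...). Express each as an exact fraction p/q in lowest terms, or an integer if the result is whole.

Collision at t=13: particles 0 and 1 swap velocities; positions: p0=4 p1=4; velocities now: v0=-1 v1=0
Advance to t=14 (no further collisions before then); velocities: v0=-1 v1=0; positions = 3 4

Answer: 3 4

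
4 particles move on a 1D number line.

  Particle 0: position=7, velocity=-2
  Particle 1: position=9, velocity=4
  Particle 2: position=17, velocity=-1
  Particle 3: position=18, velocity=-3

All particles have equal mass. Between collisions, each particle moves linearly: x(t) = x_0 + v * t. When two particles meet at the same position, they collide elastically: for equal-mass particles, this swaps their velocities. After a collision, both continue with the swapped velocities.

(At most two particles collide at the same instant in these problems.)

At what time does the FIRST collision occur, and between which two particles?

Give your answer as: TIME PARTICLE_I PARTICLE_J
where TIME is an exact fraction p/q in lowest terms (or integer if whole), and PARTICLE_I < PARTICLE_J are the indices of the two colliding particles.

Answer: 1/2 2 3

Derivation:
Pair (0,1): pos 7,9 vel -2,4 -> not approaching (rel speed -6 <= 0)
Pair (1,2): pos 9,17 vel 4,-1 -> gap=8, closing at 5/unit, collide at t=8/5
Pair (2,3): pos 17,18 vel -1,-3 -> gap=1, closing at 2/unit, collide at t=1/2
Earliest collision: t=1/2 between 2 and 3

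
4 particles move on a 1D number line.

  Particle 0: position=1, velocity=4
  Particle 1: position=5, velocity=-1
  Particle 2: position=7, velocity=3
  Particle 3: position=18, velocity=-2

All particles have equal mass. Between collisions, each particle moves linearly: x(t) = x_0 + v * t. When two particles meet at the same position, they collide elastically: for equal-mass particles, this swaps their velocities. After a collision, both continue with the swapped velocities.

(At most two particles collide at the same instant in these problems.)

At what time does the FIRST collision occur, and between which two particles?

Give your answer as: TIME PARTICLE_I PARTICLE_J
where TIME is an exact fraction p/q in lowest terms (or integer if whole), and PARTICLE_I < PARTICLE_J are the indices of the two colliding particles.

Answer: 4/5 0 1

Derivation:
Pair (0,1): pos 1,5 vel 4,-1 -> gap=4, closing at 5/unit, collide at t=4/5
Pair (1,2): pos 5,7 vel -1,3 -> not approaching (rel speed -4 <= 0)
Pair (2,3): pos 7,18 vel 3,-2 -> gap=11, closing at 5/unit, collide at t=11/5
Earliest collision: t=4/5 between 0 and 1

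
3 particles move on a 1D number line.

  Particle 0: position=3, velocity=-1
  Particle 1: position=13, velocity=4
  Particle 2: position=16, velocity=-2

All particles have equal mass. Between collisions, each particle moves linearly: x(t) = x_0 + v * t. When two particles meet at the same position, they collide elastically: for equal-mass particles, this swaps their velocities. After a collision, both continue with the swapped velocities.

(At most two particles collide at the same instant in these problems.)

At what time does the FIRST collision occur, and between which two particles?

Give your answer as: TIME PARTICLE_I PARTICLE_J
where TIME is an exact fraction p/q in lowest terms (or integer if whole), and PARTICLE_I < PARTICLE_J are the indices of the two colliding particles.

Pair (0,1): pos 3,13 vel -1,4 -> not approaching (rel speed -5 <= 0)
Pair (1,2): pos 13,16 vel 4,-2 -> gap=3, closing at 6/unit, collide at t=1/2
Earliest collision: t=1/2 between 1 and 2

Answer: 1/2 1 2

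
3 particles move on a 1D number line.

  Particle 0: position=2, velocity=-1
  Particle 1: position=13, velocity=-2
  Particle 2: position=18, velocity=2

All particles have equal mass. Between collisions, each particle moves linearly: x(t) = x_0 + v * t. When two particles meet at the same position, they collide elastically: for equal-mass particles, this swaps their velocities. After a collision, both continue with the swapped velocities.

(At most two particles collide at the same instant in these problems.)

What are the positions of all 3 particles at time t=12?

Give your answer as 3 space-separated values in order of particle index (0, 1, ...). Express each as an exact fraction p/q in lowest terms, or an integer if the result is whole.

Answer: -11 -10 42

Derivation:
Collision at t=11: particles 0 and 1 swap velocities; positions: p0=-9 p1=-9 p2=40; velocities now: v0=-2 v1=-1 v2=2
Advance to t=12 (no further collisions before then); velocities: v0=-2 v1=-1 v2=2; positions = -11 -10 42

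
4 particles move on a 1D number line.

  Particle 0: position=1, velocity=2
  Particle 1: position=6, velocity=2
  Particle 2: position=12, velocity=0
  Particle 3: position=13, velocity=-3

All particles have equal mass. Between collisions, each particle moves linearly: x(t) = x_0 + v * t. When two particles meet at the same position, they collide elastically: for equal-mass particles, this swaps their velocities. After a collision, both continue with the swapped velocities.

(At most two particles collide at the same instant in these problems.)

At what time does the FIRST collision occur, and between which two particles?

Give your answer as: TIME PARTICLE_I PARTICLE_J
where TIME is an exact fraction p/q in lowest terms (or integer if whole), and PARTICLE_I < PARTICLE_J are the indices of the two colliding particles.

Pair (0,1): pos 1,6 vel 2,2 -> not approaching (rel speed 0 <= 0)
Pair (1,2): pos 6,12 vel 2,0 -> gap=6, closing at 2/unit, collide at t=3
Pair (2,3): pos 12,13 vel 0,-3 -> gap=1, closing at 3/unit, collide at t=1/3
Earliest collision: t=1/3 between 2 and 3

Answer: 1/3 2 3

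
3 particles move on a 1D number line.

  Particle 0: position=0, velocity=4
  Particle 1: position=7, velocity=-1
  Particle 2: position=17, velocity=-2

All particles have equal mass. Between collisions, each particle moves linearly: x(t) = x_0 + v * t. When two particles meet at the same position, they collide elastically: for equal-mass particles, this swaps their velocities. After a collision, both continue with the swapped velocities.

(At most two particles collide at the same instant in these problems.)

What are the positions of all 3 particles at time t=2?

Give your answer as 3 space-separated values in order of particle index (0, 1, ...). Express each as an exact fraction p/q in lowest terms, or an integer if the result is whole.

Answer: 5 8 13

Derivation:
Collision at t=7/5: particles 0 and 1 swap velocities; positions: p0=28/5 p1=28/5 p2=71/5; velocities now: v0=-1 v1=4 v2=-2
Advance to t=2 (no further collisions before then); velocities: v0=-1 v1=4 v2=-2; positions = 5 8 13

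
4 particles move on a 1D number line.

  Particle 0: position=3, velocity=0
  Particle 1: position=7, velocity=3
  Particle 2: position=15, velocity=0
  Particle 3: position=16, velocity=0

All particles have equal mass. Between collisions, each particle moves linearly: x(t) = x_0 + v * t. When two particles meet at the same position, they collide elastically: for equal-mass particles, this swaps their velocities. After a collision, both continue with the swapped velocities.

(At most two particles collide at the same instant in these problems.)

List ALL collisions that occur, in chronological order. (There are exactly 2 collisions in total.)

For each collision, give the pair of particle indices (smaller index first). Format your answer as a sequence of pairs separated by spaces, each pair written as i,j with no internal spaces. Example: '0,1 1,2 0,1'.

Answer: 1,2 2,3

Derivation:
Collision at t=8/3: particles 1 and 2 swap velocities; positions: p0=3 p1=15 p2=15 p3=16; velocities now: v0=0 v1=0 v2=3 v3=0
Collision at t=3: particles 2 and 3 swap velocities; positions: p0=3 p1=15 p2=16 p3=16; velocities now: v0=0 v1=0 v2=0 v3=3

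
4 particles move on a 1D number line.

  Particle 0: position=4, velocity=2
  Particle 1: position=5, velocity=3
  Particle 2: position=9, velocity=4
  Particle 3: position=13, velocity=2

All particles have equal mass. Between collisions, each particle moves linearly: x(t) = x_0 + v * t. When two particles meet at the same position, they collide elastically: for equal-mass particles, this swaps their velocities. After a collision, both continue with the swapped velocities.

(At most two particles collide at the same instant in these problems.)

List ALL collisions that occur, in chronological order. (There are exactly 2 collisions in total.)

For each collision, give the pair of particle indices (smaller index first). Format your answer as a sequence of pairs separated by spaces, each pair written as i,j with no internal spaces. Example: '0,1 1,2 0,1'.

Collision at t=2: particles 2 and 3 swap velocities; positions: p0=8 p1=11 p2=17 p3=17; velocities now: v0=2 v1=3 v2=2 v3=4
Collision at t=8: particles 1 and 2 swap velocities; positions: p0=20 p1=29 p2=29 p3=41; velocities now: v0=2 v1=2 v2=3 v3=4

Answer: 2,3 1,2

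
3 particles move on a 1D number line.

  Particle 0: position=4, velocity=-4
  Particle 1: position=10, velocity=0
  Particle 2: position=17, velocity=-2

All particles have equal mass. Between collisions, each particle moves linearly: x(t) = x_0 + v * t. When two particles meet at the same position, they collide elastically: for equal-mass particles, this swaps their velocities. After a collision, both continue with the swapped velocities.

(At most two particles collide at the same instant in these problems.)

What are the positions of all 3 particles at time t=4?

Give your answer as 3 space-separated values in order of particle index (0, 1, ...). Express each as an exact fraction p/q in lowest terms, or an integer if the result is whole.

Answer: -12 9 10

Derivation:
Collision at t=7/2: particles 1 and 2 swap velocities; positions: p0=-10 p1=10 p2=10; velocities now: v0=-4 v1=-2 v2=0
Advance to t=4 (no further collisions before then); velocities: v0=-4 v1=-2 v2=0; positions = -12 9 10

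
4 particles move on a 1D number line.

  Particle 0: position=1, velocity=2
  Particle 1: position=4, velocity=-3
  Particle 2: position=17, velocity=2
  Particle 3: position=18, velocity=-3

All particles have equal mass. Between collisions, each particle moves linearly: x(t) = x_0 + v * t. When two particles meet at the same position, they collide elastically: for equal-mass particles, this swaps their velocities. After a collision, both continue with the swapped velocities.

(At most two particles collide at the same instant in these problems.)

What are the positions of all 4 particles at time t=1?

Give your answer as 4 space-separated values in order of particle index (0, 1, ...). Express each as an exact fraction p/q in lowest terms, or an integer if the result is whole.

Collision at t=1/5: particles 2 and 3 swap velocities; positions: p0=7/5 p1=17/5 p2=87/5 p3=87/5; velocities now: v0=2 v1=-3 v2=-3 v3=2
Collision at t=3/5: particles 0 and 1 swap velocities; positions: p0=11/5 p1=11/5 p2=81/5 p3=91/5; velocities now: v0=-3 v1=2 v2=-3 v3=2
Advance to t=1 (no further collisions before then); velocities: v0=-3 v1=2 v2=-3 v3=2; positions = 1 3 15 19

Answer: 1 3 15 19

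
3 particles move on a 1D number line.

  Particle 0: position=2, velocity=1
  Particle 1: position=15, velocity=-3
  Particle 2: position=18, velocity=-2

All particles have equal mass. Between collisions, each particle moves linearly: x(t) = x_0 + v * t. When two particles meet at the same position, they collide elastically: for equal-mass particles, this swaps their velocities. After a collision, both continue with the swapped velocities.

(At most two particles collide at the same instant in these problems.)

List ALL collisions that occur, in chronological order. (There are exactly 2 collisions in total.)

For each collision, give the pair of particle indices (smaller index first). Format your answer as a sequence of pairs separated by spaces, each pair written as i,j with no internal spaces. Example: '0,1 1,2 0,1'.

Collision at t=13/4: particles 0 and 1 swap velocities; positions: p0=21/4 p1=21/4 p2=23/2; velocities now: v0=-3 v1=1 v2=-2
Collision at t=16/3: particles 1 and 2 swap velocities; positions: p0=-1 p1=22/3 p2=22/3; velocities now: v0=-3 v1=-2 v2=1

Answer: 0,1 1,2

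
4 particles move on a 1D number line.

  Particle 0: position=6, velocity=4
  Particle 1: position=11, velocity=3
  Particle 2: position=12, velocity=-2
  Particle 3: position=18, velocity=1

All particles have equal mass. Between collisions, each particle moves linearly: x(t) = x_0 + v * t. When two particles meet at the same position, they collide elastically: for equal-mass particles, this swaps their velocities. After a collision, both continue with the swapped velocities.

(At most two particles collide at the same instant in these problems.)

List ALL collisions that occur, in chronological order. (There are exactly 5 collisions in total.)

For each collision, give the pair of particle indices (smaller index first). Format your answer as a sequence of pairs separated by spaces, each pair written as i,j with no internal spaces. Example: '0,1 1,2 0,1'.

Collision at t=1/5: particles 1 and 2 swap velocities; positions: p0=34/5 p1=58/5 p2=58/5 p3=91/5; velocities now: v0=4 v1=-2 v2=3 v3=1
Collision at t=1: particles 0 and 1 swap velocities; positions: p0=10 p1=10 p2=14 p3=19; velocities now: v0=-2 v1=4 v2=3 v3=1
Collision at t=7/2: particles 2 and 3 swap velocities; positions: p0=5 p1=20 p2=43/2 p3=43/2; velocities now: v0=-2 v1=4 v2=1 v3=3
Collision at t=4: particles 1 and 2 swap velocities; positions: p0=4 p1=22 p2=22 p3=23; velocities now: v0=-2 v1=1 v2=4 v3=3
Collision at t=5: particles 2 and 3 swap velocities; positions: p0=2 p1=23 p2=26 p3=26; velocities now: v0=-2 v1=1 v2=3 v3=4

Answer: 1,2 0,1 2,3 1,2 2,3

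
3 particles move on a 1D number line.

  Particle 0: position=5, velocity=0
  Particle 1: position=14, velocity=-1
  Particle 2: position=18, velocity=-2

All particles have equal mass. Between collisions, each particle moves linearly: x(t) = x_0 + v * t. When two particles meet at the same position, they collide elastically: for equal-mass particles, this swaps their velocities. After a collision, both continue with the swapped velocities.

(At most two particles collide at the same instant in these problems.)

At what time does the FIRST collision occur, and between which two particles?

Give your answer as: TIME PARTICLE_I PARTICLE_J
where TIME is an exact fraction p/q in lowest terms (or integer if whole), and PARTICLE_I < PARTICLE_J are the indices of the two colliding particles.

Pair (0,1): pos 5,14 vel 0,-1 -> gap=9, closing at 1/unit, collide at t=9
Pair (1,2): pos 14,18 vel -1,-2 -> gap=4, closing at 1/unit, collide at t=4
Earliest collision: t=4 between 1 and 2

Answer: 4 1 2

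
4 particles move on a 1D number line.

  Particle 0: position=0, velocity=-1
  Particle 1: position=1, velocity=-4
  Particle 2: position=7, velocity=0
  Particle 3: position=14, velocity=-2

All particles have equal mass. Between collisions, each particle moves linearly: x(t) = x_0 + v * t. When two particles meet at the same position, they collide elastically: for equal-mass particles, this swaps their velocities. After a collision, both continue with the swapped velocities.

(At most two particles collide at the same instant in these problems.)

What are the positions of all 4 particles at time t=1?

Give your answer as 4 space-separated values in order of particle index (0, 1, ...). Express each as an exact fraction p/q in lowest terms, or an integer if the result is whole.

Answer: -3 -1 7 12

Derivation:
Collision at t=1/3: particles 0 and 1 swap velocities; positions: p0=-1/3 p1=-1/3 p2=7 p3=40/3; velocities now: v0=-4 v1=-1 v2=0 v3=-2
Advance to t=1 (no further collisions before then); velocities: v0=-4 v1=-1 v2=0 v3=-2; positions = -3 -1 7 12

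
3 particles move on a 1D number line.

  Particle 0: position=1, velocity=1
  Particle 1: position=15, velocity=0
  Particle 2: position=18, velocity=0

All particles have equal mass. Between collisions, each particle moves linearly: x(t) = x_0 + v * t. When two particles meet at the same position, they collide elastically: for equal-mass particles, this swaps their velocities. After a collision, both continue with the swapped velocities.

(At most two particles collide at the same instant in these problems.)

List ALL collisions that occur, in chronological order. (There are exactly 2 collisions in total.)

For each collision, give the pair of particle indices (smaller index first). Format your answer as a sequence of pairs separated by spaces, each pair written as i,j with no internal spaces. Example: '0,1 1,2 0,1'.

Collision at t=14: particles 0 and 1 swap velocities; positions: p0=15 p1=15 p2=18; velocities now: v0=0 v1=1 v2=0
Collision at t=17: particles 1 and 2 swap velocities; positions: p0=15 p1=18 p2=18; velocities now: v0=0 v1=0 v2=1

Answer: 0,1 1,2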